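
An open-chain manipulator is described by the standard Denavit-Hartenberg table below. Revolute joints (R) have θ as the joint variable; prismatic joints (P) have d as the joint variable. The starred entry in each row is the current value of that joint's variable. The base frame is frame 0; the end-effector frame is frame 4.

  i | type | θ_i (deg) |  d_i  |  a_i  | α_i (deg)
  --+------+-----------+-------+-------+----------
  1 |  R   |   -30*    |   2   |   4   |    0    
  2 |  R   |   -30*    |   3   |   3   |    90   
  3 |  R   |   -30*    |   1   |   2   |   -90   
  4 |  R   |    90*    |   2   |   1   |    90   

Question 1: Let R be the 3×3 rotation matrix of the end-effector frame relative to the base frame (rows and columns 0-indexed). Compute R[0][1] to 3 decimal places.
0.250

End-effector y-axis (col 1 of R) = (0.2500,-0.4330,0.8660)
R[0][1] = 0.2500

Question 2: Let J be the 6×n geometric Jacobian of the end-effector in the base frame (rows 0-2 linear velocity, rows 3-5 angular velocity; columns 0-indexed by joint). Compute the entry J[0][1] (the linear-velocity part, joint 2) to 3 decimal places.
axis z_1 = (0.0000,0.0000,1.0000); lever o_n−o_1 = (2.8660,-4.9641,3.7321)
cross product → J_v[:, 1] = (4.9641,2.8660,-0.0000)
J_ω[:, 1] = z_1
entry J[0][1] = 4.9641

4.964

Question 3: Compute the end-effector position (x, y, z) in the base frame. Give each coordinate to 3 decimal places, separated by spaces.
6.330 -6.964 5.732

after link 1: o_1 = (3.4641, -2.0000, 2.0000)
after link 2: o_2 = (4.9641, -4.5981, 5.0000)
after link 3: o_3 = (4.9641, -6.5981, 4.0000)
after link 4: o_4 = (6.3301, -6.9641, 5.7321)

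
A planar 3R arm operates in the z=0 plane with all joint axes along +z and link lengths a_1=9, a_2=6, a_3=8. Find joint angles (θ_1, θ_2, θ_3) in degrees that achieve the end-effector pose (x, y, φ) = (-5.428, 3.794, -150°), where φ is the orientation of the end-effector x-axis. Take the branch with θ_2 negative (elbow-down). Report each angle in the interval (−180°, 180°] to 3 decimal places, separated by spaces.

119.999 -120.002 -149.997

wrist centre = target − a_3·(cos φ, sin φ) = (1.5002, 7.7940)
cos θ_2 = (62.9970−9²−6²)/(2·9·6) = -0.5000; θ_2 = -120.0018° (elbow-down)
β = atan2(7.7940,1.5002) = 79.1049°; ψ = atan2(-5.1961,5.9998) = -40.8937°
θ_1 = β − ψ = 119.9985°
θ_3 = φ − θ_1 − θ_2 = -149.9967° (wrapped to (-180°,180°])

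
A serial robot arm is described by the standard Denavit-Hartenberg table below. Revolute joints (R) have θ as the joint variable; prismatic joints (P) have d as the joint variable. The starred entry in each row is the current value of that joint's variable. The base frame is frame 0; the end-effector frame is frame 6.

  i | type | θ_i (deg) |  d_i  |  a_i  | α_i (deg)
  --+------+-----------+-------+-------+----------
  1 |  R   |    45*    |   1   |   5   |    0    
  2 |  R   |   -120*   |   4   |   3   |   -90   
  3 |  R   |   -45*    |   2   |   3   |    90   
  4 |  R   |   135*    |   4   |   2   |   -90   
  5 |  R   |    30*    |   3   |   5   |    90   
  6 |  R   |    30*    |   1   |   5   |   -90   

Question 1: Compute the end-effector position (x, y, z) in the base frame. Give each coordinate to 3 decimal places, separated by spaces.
after link 1: o_1 = (3.5355, 3.5355, 1.0000)
after link 2: o_2 = (4.3120, 0.6378, 5.0000)
after link 3: o_3 = (6.7929, -0.8936, 7.1213)
after link 4: o_4 = (7.1680, 3.1704, 8.9497)
after link 5: o_5 = (7.5855, 5.2464, 3.5169)
after link 6: o_6 = (8.1450, 7.9394, -0.7766)

8.145 7.939 -0.777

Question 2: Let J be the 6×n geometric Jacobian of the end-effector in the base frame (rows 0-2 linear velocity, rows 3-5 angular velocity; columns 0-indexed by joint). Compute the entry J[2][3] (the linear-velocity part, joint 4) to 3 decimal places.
axis z_3 = (-0.1830,0.6830,0.7071); lever o_n−o_3 = (1.3521,8.8331,-7.8980)
cross product → J_v[:, 3] = (-11.6403,-0.4894,-2.5401)
J_ω[:, 3] = z_3
entry J[2][3] = -2.5401

-2.540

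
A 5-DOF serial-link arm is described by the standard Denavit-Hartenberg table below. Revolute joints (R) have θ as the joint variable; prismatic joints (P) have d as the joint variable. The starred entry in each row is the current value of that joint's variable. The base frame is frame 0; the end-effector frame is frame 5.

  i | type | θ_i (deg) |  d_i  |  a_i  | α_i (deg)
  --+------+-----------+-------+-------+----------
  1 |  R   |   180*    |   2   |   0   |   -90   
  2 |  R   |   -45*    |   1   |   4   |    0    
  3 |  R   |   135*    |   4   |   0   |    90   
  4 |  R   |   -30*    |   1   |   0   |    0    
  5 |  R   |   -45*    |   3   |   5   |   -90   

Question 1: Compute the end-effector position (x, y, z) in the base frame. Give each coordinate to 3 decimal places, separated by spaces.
-6.828 -0.170 3.534

after link 1: o_1 = (0.0000, 0.0000, 2.0000)
after link 2: o_2 = (-2.8284, -1.0000, 4.8284)
after link 3: o_3 = (-2.8284, -5.0000, 4.8284)
after link 4: o_4 = (-3.8284, -5.0000, 4.8284)
after link 5: o_5 = (-6.8284, -0.1704, 3.5343)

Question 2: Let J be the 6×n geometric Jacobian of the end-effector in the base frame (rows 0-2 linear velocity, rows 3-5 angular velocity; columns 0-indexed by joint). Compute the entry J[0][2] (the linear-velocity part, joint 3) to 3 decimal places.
axis z_2 = (-0.0000,-1.0000,0.0000); lever o_n−o_2 = (-4.0000,0.8296,-1.2941)
cross product → J_v[:, 2] = (1.2941,-0.0000,-4.0000)
J_ω[:, 2] = z_2
entry J[0][2] = 1.2941

1.294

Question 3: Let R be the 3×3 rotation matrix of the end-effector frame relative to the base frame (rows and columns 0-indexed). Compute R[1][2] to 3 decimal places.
-0.259

End-effector z-axis (col 2 of R) = (-0.0000,-0.2588,-0.9659)
R[1][2] = -0.2588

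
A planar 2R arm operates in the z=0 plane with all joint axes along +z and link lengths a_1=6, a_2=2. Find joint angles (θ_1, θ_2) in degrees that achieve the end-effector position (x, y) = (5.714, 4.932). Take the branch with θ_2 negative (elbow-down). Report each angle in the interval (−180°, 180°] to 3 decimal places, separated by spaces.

cos θ_2 = (56.9744−6²−2²)/(2·6·2) = 0.7073; θ_2 = -44.9870° (elbow-down)
β = atan2(4.9320,5.7140) = 40.7989°; ψ = atan2(-1.4139,7.4145) = -10.7962°
θ_1 = β − ψ = 51.5951°

51.595 -44.987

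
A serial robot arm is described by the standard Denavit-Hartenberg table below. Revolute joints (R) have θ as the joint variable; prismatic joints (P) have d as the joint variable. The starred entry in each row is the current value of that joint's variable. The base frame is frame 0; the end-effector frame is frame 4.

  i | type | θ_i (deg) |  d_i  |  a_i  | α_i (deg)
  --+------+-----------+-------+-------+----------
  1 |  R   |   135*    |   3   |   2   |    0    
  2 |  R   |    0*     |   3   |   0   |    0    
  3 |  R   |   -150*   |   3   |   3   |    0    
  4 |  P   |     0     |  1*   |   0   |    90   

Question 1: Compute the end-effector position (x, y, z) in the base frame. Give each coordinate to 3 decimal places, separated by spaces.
1.484 0.638 10.000

after link 1: o_1 = (-1.4142, 1.4142, 3.0000)
after link 2: o_2 = (-1.4142, 1.4142, 6.0000)
after link 3: o_3 = (1.4836, 0.6378, 9.0000)
after link 4: o_4 = (1.4836, 0.6378, 10.0000)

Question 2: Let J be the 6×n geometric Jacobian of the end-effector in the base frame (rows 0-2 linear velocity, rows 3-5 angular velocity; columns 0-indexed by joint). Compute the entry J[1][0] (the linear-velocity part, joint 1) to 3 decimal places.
1.484

axis z_0 = ẑ; lever o_n−o_0 = (1.4836,0.6378,10.0000)
cross product → J_v[:, 0] = (-0.6378,1.4836,0.0000)
J_ω[:, 0] = z_0
entry J[1][0] = 1.4836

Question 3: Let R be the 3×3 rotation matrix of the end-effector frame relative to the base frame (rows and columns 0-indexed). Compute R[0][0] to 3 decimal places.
End-effector x-axis (col 0 of R) = (0.9659,-0.2588,0.0000)
R[0][0] = 0.9659

0.966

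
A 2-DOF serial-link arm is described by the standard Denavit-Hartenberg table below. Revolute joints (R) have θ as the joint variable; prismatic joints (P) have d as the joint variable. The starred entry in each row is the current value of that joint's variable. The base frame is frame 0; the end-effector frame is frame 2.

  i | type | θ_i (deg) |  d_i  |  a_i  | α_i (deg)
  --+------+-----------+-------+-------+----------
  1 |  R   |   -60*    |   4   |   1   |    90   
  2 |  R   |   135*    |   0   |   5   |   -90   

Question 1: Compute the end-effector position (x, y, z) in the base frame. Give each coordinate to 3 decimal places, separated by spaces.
-1.268 2.196 7.536

after link 1: o_1 = (0.5000, -0.8660, 4.0000)
after link 2: o_2 = (-1.2678, 2.1958, 7.5355)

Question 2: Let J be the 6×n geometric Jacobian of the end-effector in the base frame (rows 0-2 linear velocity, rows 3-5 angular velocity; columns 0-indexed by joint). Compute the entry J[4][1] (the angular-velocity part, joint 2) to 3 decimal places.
axis z_1 = (-0.8660,-0.5000,0.0000); lever o_n−o_1 = (-1.7678,3.0619,3.5355)
cross product → J_v[:, 1] = (-1.7678,3.0619,-3.5355)
J_ω[:, 1] = z_1
entry J[4][1] = -0.5000

-0.500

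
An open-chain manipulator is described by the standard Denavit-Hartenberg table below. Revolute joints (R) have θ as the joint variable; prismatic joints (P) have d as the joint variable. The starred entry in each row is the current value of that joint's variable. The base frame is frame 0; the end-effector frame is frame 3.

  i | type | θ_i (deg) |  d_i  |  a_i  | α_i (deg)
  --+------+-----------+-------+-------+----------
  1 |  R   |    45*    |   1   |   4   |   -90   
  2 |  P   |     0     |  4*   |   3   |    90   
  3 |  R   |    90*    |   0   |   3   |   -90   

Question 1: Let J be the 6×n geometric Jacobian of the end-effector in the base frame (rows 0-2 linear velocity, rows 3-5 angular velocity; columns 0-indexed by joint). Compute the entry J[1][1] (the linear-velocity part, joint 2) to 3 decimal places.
0.707

prismatic axis z_1 = (-0.7071,0.7071,0.0000)
J_v[:, 1] = z_1; J_ω[:, 1] = (0,0,0)
entry J[1][1] = 0.7071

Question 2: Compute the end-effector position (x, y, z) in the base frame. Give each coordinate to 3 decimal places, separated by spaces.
0.000 9.899 1.000

after link 1: o_1 = (2.8284, 2.8284, 1.0000)
after link 2: o_2 = (2.1213, 7.7782, 1.0000)
after link 3: o_3 = (0.0000, 9.8995, 1.0000)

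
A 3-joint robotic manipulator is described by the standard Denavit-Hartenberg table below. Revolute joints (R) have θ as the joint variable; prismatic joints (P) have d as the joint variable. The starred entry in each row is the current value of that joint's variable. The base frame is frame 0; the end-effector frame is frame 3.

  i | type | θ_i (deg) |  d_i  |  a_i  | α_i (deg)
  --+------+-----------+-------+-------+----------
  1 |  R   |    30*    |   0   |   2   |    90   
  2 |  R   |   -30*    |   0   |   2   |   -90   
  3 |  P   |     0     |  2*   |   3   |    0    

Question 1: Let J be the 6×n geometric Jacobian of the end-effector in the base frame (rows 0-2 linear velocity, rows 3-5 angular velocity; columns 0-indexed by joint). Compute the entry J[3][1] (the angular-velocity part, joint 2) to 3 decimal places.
axis z_1 = (0.5000,-0.8660,0.0000); lever o_n−o_1 = (4.6160,2.6651,-0.7679)
cross product → J_v[:, 1] = (0.6651,0.3840,5.3301)
J_ω[:, 1] = z_1
entry J[3][1] = 0.5000

0.500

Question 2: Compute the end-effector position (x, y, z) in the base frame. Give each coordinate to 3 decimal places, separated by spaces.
6.348 3.665 -0.768

after link 1: o_1 = (1.7321, 1.0000, 0.0000)
after link 2: o_2 = (3.2321, 1.8660, -1.0000)
after link 3: o_3 = (6.3481, 3.6651, -0.7679)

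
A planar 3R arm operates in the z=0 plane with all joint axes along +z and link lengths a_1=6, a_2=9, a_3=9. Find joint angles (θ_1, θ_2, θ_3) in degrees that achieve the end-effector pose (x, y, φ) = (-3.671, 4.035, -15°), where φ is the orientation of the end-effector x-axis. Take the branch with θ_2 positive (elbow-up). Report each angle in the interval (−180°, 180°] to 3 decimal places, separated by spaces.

125.534 44.989 174.476

wrist centre = target − a_3·(cos φ, sin φ) = (-12.3643, 6.3644)
cos θ_2 = (193.3819−6²−9²)/(2·6·9) = 0.7072; θ_2 = 44.9892° (elbow-up)
β = atan2(6.3644,-12.3643) = 152.7635°; ψ = atan2(6.3628,12.3652) = 27.2291°
θ_1 = β − ψ = 125.5344°
θ_3 = φ − θ_1 − θ_2 = 174.4764° (wrapped to (-180°,180°])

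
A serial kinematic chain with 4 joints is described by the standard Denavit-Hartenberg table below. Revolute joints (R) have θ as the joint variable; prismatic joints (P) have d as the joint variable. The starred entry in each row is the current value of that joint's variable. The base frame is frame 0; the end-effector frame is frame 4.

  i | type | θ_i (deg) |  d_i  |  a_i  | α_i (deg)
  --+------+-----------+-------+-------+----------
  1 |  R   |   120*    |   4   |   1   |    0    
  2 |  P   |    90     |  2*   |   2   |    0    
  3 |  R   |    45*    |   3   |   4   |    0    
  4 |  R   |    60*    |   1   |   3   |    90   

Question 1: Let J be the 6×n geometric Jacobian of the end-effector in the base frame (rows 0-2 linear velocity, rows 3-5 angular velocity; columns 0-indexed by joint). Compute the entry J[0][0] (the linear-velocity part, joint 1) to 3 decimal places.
axis z_0 = ẑ; lever o_n−o_0 = (-1.1460,-6.1190,10.0000)
cross product → J_v[:, 0] = (6.1190,-1.1460,0.0000)
J_ω[:, 0] = z_0
entry J[0][0] = 6.1190

6.119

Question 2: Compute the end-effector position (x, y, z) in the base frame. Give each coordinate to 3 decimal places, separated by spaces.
after link 1: o_1 = (-0.5000, 0.8660, 4.0000)
after link 2: o_2 = (-2.2321, -0.1340, 6.0000)
after link 3: o_3 = (-3.2673, -3.9977, 9.0000)
after link 4: o_4 = (-1.1460, -6.1190, 10.0000)

-1.146 -6.119 10.000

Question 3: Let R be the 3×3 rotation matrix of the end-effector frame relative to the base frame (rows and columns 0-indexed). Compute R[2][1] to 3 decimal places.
End-effector y-axis (col 1 of R) = (0.0000,0.0000,1.0000)
R[2][1] = 1.0000

1.000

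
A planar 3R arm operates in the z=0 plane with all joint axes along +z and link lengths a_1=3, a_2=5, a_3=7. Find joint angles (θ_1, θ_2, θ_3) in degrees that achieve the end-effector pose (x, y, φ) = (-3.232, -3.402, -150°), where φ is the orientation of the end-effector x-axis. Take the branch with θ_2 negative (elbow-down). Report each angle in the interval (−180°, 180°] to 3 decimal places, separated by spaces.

119.997 -149.999 -119.998

wrist centre = target − a_3·(cos φ, sin φ) = (2.8302, 0.0980)
cos θ_2 = (8.0195−3²−5²)/(2·3·5) = -0.8660; θ_2 = -149.9990° (elbow-down)
β = atan2(0.0980,2.8302) = 1.9832°; ψ = atan2(-2.5001,-1.3301) = -118.0137°
θ_1 = β − ψ = 119.9969°
θ_3 = φ − θ_1 − θ_2 = -119.9979° (wrapped to (-180°,180°])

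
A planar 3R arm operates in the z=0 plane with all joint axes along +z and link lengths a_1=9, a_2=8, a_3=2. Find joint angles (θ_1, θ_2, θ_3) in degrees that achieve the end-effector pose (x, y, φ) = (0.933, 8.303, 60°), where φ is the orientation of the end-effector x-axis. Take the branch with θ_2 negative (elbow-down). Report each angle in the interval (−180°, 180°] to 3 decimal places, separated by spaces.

wrist centre = target − a_3·(cos φ, sin φ) = (-0.0670, 6.5709)
cos θ_2 = (43.1819−9²−8²)/(2·9·8) = -0.7071; θ_2 = -134.9971° (elbow-down)
β = atan2(6.5709,-0.0670) = 90.5842°; ψ = atan2(-5.6571,3.3434) = -59.4164°
θ_1 = β − ψ = 150.0006°
θ_3 = φ − θ_1 − θ_2 = 44.9964° (wrapped to (-180°,180°])

150.001 -134.997 44.996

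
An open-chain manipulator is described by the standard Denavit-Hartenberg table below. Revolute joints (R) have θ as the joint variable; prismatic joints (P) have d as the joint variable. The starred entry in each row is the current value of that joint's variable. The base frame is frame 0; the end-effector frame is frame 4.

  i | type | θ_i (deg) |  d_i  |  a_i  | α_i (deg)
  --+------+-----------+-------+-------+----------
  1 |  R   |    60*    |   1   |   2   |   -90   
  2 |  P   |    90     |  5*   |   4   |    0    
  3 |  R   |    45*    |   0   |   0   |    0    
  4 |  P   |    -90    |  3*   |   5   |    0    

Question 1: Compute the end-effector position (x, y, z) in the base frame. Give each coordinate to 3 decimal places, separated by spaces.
-4.160 8.794 -6.536

after link 1: o_1 = (1.0000, 1.7321, 1.0000)
after link 2: o_2 = (-3.3301, 4.2321, -3.0000)
after link 3: o_3 = (-3.3301, 4.2321, -3.0000)
after link 4: o_4 = (-4.1604, 8.7939, -6.5355)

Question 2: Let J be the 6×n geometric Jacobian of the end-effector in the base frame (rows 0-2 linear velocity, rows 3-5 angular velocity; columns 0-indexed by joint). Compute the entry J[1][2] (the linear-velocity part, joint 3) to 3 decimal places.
-3.062

axis z_2 = (-0.8660,0.5000,0.0000); lever o_n−o_2 = (-0.8303,4.5619,-3.5355)
cross product → J_v[:, 2] = (-1.7678,-3.0619,-3.5355)
J_ω[:, 2] = z_2
entry J[1][2] = -3.0619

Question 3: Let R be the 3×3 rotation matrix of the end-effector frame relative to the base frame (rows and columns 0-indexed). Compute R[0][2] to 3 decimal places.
-0.866

End-effector z-axis (col 2 of R) = (-0.8660,0.5000,0.0000)
R[0][2] = -0.8660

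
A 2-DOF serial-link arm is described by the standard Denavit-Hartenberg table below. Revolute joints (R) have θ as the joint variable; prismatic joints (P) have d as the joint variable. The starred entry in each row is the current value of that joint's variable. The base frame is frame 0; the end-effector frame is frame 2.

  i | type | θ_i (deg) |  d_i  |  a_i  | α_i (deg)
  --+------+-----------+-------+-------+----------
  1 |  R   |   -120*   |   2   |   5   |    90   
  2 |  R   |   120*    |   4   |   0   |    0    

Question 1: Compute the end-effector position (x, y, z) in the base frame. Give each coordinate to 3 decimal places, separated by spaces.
after link 1: o_1 = (-2.5000, -4.3301, 2.0000)
after link 2: o_2 = (-5.9641, -2.3301, 2.0000)

-5.964 -2.330 2.000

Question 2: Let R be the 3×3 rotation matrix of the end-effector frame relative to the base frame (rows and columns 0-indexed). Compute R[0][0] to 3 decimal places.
End-effector x-axis (col 0 of R) = (0.2500,0.4330,0.8660)
R[0][0] = 0.2500

0.250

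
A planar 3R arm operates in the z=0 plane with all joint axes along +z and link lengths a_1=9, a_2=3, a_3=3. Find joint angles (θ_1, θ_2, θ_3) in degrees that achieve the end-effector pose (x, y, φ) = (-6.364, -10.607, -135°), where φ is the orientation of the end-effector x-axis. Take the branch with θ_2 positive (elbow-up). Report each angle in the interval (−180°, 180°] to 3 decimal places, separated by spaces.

wrist centre = target − a_3·(cos φ, sin φ) = (-4.2427, -8.4857)
cos θ_2 = (90.0071−9²−3²)/(2·9·3) = 0.0001; θ_2 = 89.9925° (elbow-up)
β = atan2(-8.4857,-4.2427) = -116.5642°; ψ = atan2(3.0000,9.0004) = 18.4342°
θ_1 = β − ψ = -134.9984°
θ_3 = φ − θ_1 − θ_2 = -89.9941° (wrapped to (-180°,180°])

-134.998 89.992 -89.994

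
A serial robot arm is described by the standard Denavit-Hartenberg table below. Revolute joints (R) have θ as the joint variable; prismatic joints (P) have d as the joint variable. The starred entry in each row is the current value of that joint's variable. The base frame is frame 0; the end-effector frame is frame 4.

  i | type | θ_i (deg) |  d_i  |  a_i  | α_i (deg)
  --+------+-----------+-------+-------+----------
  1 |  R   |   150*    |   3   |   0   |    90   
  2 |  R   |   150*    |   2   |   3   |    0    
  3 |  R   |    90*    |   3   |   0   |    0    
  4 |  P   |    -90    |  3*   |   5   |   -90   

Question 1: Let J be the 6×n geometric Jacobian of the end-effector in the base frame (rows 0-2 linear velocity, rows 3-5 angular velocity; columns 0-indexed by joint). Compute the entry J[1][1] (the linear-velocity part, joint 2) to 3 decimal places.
-2.000

axis z_1 = (0.5000,0.8660,0.0000); lever o_n−o_1 = (10.0000,3.4641,4.0000)
cross product → J_v[:, 1] = (3.4641,-2.0000,-6.9282)
J_ω[:, 1] = z_1
entry J[1][1] = -2.0000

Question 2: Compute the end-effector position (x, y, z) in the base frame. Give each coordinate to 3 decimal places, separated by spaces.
after link 1: o_1 = (0.0000, 0.0000, 3.0000)
after link 2: o_2 = (3.2500, 0.4330, 4.5000)
after link 3: o_3 = (4.7500, 3.0311, 4.5000)
after link 4: o_4 = (10.0000, 3.4641, 7.0000)

10.000 3.464 7.000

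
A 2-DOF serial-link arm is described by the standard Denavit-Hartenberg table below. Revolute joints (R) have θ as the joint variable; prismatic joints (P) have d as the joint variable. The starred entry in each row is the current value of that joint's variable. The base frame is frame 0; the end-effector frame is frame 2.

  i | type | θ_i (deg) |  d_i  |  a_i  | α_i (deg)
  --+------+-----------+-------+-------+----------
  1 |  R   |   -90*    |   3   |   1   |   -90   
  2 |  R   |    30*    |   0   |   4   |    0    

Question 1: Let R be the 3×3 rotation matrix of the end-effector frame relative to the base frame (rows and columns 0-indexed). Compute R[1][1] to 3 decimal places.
End-effector y-axis (col 1 of R) = (0.0000,0.5000,-0.8660)
R[1][1] = 0.5000

0.500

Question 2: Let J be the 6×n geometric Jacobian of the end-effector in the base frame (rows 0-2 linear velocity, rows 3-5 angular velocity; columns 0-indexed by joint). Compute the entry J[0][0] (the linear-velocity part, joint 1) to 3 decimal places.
4.464

axis z_0 = ẑ; lever o_n−o_0 = (0.0000,-4.4641,1.0000)
cross product → J_v[:, 0] = (4.4641,0.0000,-0.0000)
J_ω[:, 0] = z_0
entry J[0][0] = 4.4641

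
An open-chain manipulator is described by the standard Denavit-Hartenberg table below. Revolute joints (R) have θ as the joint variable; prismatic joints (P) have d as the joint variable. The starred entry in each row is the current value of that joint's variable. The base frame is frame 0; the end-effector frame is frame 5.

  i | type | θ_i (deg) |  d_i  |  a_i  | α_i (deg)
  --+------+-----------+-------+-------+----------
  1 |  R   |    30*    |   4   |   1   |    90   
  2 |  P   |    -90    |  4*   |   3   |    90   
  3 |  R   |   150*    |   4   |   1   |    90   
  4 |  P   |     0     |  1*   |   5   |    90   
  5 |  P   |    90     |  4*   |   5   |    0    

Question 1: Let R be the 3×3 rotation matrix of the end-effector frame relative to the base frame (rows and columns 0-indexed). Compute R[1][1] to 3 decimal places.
End-effector y-axis (col 1 of R) = (-0.2500,0.4330,-0.8660)
R[1][1] = 0.4330

0.433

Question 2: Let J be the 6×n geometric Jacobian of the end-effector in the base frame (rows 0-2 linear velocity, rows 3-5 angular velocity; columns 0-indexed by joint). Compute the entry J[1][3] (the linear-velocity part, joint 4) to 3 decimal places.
-0.750

prismatic axis z_3 = (0.4330,-0.7500,-0.5000)
J_v[:, 3] = z_3; J_ω[:, 3] = (0,0,0)
entry J[1][3] = -0.7500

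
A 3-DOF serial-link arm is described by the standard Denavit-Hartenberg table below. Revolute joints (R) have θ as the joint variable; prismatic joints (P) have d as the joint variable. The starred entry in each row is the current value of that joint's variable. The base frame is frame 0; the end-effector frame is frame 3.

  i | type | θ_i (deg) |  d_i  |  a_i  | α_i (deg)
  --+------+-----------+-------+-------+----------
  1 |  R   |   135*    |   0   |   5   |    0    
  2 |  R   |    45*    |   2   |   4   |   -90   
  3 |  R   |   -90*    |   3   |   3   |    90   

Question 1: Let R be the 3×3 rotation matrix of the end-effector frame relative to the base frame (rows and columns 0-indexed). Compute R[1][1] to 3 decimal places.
End-effector y-axis (col 1 of R) = (-0.0000,-1.0000,0.0000)
R[1][1] = -1.0000

-1.000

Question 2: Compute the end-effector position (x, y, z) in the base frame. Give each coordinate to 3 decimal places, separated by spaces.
after link 1: o_1 = (-3.5355, 3.5355, 0.0000)
after link 2: o_2 = (-7.5355, 3.5355, 2.0000)
after link 3: o_3 = (-7.5355, 0.5355, 5.0000)

-7.536 0.536 5.000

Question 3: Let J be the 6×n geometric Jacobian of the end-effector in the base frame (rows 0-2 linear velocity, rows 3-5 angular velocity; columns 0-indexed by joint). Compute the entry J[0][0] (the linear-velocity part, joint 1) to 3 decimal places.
-0.536

axis z_0 = ẑ; lever o_n−o_0 = (-7.5355,0.5355,5.0000)
cross product → J_v[:, 0] = (-0.5355,-7.5355,0.0000)
J_ω[:, 0] = z_0
entry J[0][0] = -0.5355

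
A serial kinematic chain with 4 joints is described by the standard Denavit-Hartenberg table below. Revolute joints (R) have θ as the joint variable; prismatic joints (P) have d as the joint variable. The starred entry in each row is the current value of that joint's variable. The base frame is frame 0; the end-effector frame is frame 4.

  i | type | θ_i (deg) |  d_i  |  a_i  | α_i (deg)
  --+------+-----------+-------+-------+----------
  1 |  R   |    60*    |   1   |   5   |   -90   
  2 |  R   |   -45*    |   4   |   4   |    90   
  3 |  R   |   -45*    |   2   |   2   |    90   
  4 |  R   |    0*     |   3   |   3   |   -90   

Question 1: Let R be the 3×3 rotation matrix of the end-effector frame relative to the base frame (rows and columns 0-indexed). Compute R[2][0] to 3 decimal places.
End-effector x-axis (col 0 of R) = (0.8624,0.0795,0.5000)
R[2][0] = 0.5000

0.500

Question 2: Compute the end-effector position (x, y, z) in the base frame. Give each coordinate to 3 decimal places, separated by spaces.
after link 1: o_1 = (2.5000, 4.3301, 1.0000)
after link 2: o_2 = (0.4501, 8.7796, 3.8284)
after link 3: o_3 = (1.4678, 7.7138, 6.2426)
after link 4: o_4 = (5.1420, 5.5925, 6.2426)

5.142 5.592 6.243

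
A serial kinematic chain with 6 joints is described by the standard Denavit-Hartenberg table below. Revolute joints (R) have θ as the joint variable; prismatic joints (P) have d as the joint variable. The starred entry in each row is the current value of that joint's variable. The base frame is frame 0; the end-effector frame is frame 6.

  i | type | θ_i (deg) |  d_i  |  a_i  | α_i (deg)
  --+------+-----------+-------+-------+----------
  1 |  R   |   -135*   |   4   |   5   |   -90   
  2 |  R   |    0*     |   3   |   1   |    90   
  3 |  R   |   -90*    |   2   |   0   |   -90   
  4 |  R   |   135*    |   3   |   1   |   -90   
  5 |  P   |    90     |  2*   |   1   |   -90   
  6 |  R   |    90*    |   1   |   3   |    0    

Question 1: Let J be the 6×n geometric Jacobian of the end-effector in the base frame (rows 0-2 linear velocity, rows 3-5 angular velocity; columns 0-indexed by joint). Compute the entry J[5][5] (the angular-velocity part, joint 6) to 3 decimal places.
axis z_5 = (-0.5000,0.5000,0.7071); lever o_n−o_5 = (-2.0000,2.0000,-1.4142)
cross product → J_v[:, 5] = (-2.1213,-2.1213,0.0000)
J_ω[:, 5] = z_5
entry J[5][5] = 0.7071

0.707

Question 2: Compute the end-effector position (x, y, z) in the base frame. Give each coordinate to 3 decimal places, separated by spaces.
after link 1: o_1 = (-3.5355, -3.5355, 4.0000)
after link 2: o_2 = (-2.1213, -6.3640, 4.0000)
after link 3: o_3 = (-2.1213, -6.3640, 6.0000)
after link 4: o_4 = (-3.7426, -8.9853, 5.2929)
after link 5: o_5 = (-2.0355, -9.2782, 6.7071)
after link 6: o_6 = (-4.0355, -7.2782, 5.2929)

-4.036 -7.278 5.293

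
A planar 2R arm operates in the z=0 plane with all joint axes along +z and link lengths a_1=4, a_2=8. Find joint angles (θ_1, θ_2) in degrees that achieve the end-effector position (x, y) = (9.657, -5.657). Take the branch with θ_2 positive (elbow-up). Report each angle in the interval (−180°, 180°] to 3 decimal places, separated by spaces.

cos θ_2 = (125.2593−4²−8²)/(2·4·8) = 0.7072; θ_2 = 44.9943° (elbow-up)
β = atan2(-5.6570,9.6570) = -30.3615°; ψ = atan2(5.6563,9.6574) = 30.3573°
θ_1 = β − ψ = -60.7187°

-60.719 44.994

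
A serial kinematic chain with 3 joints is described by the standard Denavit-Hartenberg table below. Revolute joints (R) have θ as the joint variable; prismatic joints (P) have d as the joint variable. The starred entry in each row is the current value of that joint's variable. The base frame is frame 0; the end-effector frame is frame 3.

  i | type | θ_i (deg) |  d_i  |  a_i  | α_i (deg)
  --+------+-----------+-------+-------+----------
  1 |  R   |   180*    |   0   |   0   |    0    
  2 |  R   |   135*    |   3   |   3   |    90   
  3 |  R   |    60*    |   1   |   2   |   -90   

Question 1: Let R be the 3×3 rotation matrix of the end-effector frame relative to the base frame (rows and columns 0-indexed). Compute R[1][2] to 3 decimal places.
End-effector z-axis (col 2 of R) = (-0.6124,0.6124,0.5000)
R[1][2] = 0.6124

0.612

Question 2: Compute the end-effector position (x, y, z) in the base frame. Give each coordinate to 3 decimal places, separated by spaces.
2.121 -3.536 4.732

after link 1: o_1 = (0.0000, 0.0000, 0.0000)
after link 2: o_2 = (2.1213, -2.1213, 3.0000)
after link 3: o_3 = (2.1213, -3.5355, 4.7321)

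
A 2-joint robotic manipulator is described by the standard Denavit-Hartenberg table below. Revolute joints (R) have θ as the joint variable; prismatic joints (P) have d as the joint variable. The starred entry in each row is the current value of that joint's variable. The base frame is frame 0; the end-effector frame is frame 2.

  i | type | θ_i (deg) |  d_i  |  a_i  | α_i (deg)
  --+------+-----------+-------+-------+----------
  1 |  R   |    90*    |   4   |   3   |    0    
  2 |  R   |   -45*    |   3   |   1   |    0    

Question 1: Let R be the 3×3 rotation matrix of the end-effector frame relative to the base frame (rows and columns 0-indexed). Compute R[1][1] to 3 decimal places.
End-effector y-axis (col 1 of R) = (-0.7071,0.7071,0.0000)
R[1][1] = 0.7071

0.707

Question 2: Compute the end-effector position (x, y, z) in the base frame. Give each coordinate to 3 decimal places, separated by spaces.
after link 1: o_1 = (0.0000, 3.0000, 4.0000)
after link 2: o_2 = (0.7071, 3.7071, 7.0000)

0.707 3.707 7.000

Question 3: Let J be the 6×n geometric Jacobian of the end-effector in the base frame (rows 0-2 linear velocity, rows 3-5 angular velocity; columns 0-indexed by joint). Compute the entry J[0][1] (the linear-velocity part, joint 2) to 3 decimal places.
axis z_1 = (0.0000,0.0000,1.0000); lever o_n−o_1 = (0.7071,0.7071,3.0000)
cross product → J_v[:, 1] = (-0.7071,0.7071,0.0000)
J_ω[:, 1] = z_1
entry J[0][1] = -0.7071

-0.707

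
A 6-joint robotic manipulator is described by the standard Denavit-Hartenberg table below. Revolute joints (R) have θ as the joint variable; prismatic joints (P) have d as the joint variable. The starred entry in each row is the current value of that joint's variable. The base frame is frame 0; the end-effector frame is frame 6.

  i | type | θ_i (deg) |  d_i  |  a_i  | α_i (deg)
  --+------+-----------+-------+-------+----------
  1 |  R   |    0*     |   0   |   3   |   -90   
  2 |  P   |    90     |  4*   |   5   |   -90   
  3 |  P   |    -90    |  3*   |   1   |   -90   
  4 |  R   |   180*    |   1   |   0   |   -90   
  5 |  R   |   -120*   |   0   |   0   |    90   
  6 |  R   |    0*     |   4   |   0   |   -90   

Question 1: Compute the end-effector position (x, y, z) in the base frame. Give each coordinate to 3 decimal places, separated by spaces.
-0.000 8.464 -4.000

after link 1: o_1 = (3.0000, 0.0000, 0.0000)
after link 2: o_2 = (3.0000, 4.0000, -5.0000)
after link 3: o_3 = (0.0000, 5.0000, -5.0000)
after link 4: o_4 = (0.0000, 5.0000, -6.0000)
after link 5: o_5 = (0.0000, 5.0000, -6.0000)
after link 6: o_6 = (-0.0000, 8.4641, -4.0000)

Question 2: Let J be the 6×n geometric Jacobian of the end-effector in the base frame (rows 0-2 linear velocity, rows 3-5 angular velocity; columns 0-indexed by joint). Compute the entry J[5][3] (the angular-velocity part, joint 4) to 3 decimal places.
-1.000

axis z_3 = (-0.0000,0.0000,-1.0000); lever o_n−o_3 = (-0.0000,3.4641,1.0000)
cross product → J_v[:, 3] = (3.4641,0.0000,-0.0000)
J_ω[:, 3] = z_3
entry J[5][3] = -1.0000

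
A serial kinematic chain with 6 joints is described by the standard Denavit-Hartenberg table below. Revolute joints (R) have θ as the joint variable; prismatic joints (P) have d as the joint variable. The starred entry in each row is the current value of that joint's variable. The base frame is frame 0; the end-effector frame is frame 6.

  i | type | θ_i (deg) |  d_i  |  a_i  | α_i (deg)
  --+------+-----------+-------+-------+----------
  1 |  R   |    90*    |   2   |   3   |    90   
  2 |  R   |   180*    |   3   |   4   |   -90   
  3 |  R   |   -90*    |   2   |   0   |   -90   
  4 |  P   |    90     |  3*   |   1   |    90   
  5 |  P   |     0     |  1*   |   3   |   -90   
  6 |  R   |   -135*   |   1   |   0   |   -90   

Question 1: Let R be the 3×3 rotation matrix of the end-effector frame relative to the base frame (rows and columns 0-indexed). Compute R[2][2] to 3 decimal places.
0.707

End-effector z-axis (col 2 of R) = (0.7071,-0.0000,0.7071)
R[2][2] = 0.7071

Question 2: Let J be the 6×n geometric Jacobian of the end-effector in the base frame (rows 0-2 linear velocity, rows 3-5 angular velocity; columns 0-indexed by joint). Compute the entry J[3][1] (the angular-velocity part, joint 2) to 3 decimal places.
1.000

axis z_1 = (1.0000,-0.0000,0.0000); lever o_n−o_1 = (4.0000,-8.0000,2.0000)
cross product → J_v[:, 1] = (0.0000,-2.0000,-8.0000)
J_ω[:, 1] = z_1
entry J[3][1] = 1.0000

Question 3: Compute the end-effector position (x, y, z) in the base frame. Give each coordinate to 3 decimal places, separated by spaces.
4.000 -5.000 4.000

after link 1: o_1 = (0.0000, 3.0000, 2.0000)
after link 2: o_2 = (3.0000, -1.0000, 2.0000)
after link 3: o_3 = (3.0000, -1.0000, 0.0000)
after link 4: o_4 = (3.0000, -4.0000, 1.0000)
after link 5: o_5 = (4.0000, -4.0000, 4.0000)
after link 6: o_6 = (4.0000, -5.0000, 4.0000)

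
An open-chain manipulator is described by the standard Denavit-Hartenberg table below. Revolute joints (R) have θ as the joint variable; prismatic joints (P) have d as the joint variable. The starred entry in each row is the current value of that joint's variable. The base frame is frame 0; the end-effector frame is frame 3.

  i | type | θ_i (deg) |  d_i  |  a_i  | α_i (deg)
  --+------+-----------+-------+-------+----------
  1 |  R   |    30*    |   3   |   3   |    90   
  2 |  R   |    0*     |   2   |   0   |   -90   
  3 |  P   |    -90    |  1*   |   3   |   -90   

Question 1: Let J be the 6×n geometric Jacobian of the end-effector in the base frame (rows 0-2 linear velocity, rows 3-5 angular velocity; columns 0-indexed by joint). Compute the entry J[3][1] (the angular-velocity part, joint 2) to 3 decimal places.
0.500

axis z_1 = (0.5000,-0.8660,0.0000); lever o_n−o_1 = (2.5000,-4.3301,1.0000)
cross product → J_v[:, 1] = (-0.8660,-0.5000,0.0000)
J_ω[:, 1] = z_1
entry J[3][1] = 0.5000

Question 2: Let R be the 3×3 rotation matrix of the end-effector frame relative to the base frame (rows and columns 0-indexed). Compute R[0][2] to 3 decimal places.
End-effector z-axis (col 2 of R) = (0.8660,0.5000,0.0000)
R[0][2] = 0.8660

0.866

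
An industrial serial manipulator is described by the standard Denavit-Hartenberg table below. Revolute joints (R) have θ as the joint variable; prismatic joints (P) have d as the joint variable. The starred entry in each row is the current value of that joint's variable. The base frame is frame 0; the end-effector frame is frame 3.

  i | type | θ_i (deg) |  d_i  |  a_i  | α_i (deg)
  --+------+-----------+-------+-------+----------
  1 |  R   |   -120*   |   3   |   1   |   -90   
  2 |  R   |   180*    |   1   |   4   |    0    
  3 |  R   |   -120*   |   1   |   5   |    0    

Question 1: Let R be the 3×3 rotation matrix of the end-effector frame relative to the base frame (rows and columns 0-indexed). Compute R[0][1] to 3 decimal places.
End-effector y-axis (col 1 of R) = (0.4330,0.7500,-0.5000)
R[0][1] = 0.4330

0.433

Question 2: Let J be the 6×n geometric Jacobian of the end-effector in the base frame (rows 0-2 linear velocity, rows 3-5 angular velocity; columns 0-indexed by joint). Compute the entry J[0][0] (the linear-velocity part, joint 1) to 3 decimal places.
axis z_0 = ẑ; lever o_n−o_0 = (1.9821,-0.5670,-1.3301)
cross product → J_v[:, 0] = (0.5670,1.9821,-0.0000)
J_ω[:, 0] = z_0
entry J[0][0] = 0.5670

0.567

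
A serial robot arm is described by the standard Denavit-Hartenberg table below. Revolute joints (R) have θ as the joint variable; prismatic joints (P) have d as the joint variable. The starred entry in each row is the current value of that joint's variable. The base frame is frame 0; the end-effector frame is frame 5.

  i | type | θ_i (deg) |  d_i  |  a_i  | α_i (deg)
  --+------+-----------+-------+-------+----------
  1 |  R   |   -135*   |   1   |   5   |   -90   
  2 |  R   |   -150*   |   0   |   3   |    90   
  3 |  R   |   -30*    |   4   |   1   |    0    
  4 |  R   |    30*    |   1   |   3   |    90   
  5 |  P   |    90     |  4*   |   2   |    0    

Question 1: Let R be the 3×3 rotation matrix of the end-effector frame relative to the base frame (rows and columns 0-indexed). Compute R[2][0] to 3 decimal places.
End-effector x-axis (col 0 of R) = (0.3536,0.3536,-0.8660)
R[2][0] = -0.8660

-0.866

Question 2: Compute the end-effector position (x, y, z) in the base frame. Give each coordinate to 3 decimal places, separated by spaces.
after link 1: o_1 = (-3.5355, -3.5355, 1.0000)
after link 2: o_2 = (-1.6984, -1.6984, 2.5000)
after link 3: o_3 = (-0.1074, 0.5997, -0.5311)
after link 4: o_4 = (2.0832, 2.7904, 0.1029)
after link 5: o_5 = (-0.0381, 6.3259, -1.6292)

-0.038 6.326 -1.629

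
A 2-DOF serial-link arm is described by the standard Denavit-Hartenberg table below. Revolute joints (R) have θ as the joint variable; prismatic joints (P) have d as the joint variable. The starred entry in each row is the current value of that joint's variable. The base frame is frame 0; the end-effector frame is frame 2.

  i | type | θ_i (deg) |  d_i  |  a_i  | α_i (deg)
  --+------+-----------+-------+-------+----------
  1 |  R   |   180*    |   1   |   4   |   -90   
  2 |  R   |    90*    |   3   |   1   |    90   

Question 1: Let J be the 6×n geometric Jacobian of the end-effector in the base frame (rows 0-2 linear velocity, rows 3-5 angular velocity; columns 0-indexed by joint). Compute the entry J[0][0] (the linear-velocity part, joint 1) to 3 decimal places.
3.000

axis z_0 = ẑ; lever o_n−o_0 = (-4.0000,-3.0000,0.0000)
cross product → J_v[:, 0] = (3.0000,-4.0000,0.0000)
J_ω[:, 0] = z_0
entry J[0][0] = 3.0000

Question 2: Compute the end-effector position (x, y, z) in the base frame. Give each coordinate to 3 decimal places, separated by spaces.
after link 1: o_1 = (-4.0000, 0.0000, 1.0000)
after link 2: o_2 = (-4.0000, -3.0000, 0.0000)

-4.000 -3.000 0.000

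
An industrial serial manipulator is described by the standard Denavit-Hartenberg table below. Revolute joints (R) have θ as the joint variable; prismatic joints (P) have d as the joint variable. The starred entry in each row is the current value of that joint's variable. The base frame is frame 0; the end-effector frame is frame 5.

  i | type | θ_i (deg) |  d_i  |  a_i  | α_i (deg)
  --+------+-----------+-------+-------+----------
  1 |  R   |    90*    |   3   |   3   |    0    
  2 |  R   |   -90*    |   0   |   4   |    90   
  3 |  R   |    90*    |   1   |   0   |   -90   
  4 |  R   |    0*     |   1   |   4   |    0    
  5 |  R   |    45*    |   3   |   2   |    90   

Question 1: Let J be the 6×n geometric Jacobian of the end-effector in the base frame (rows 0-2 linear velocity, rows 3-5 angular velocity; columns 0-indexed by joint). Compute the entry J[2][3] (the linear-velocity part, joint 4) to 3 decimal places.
-1.414

axis z_3 = (-1.0000,-0.0000,0.0000); lever o_n−o_3 = (-4.0000,1.4142,5.4142)
cross product → J_v[:, 3] = (-0.0000,5.4142,-1.4142)
J_ω[:, 3] = z_3
entry J[2][3] = -1.4142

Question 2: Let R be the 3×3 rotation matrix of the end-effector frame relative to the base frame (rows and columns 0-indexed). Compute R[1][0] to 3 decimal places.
End-effector x-axis (col 0 of R) = (0.0000,0.7071,0.7071)
R[1][0] = 0.7071

0.707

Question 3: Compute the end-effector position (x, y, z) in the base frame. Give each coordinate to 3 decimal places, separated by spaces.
0.000 3.414 8.414

after link 1: o_1 = (0.0000, 3.0000, 3.0000)
after link 2: o_2 = (4.0000, 3.0000, 3.0000)
after link 3: o_3 = (4.0000, 2.0000, 3.0000)
after link 4: o_4 = (3.0000, 2.0000, 7.0000)
after link 5: o_5 = (0.0000, 3.4142, 8.4142)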